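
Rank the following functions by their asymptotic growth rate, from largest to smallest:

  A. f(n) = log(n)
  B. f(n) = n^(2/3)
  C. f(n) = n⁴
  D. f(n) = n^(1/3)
C > B > D > A

Comparing growth rates:
C = n⁴ is O(n⁴)
B = n^(2/3) is O(n^(2/3))
D = n^(1/3) is O(n^(1/3))
A = log(n) is O(log n)

Therefore, the order from fastest to slowest is: C > B > D > A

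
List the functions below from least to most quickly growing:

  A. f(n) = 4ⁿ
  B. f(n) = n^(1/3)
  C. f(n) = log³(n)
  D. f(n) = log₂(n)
D < C < B < A

Comparing growth rates:
D = log₂(n) is O(log n)
C = log³(n) is O(log³ n)
B = n^(1/3) is O(n^(1/3))
A = 4ⁿ is O(4ⁿ)

Therefore, the order from slowest to fastest is: D < C < B < A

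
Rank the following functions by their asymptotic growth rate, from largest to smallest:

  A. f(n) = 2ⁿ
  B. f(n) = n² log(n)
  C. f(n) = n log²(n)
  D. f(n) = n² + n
A > B > D > C

Comparing growth rates:
A = 2ⁿ is O(2ⁿ)
B = n² log(n) is O(n² log n)
D = n² + n is O(n²)
C = n log²(n) is O(n log² n)

Therefore, the order from fastest to slowest is: A > B > D > C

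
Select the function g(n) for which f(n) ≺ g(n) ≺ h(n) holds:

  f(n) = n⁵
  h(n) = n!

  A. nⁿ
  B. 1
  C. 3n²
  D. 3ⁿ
D

We need g(n) with n⁵ = o(g(n)) and g(n) = o(n!), i.e. O(n⁵) ≺ g ≺ O(n!).
Check each option:
  A. nⁿ — O(nⁿ) does not grow strictly slower than h(n)
  B. 1 — O(1) does not grow strictly faster than f(n)
  C. 3n² — O(n²) does not grow strictly faster than f(n)
  D. 3ⁿ — O(3ⁿ) is strictly between O(n⁵) and O(n!) ✓

Only option D (3ⁿ) lies strictly between.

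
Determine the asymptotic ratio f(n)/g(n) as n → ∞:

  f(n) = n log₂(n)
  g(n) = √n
∞

Since n log₂(n) (O(n log n)) grows faster than √n (O(√n)),
the ratio f(n)/g(n) → ∞ as n → ∞.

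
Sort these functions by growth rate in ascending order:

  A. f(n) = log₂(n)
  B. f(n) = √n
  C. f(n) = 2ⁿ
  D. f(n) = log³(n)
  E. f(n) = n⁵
A < D < B < E < C

Comparing growth rates:
A = log₂(n) is O(log n)
D = log³(n) is O(log³ n)
B = √n is O(√n)
E = n⁵ is O(n⁵)
C = 2ⁿ is O(2ⁿ)

Therefore, the order from slowest to fastest is: A < D < B < E < C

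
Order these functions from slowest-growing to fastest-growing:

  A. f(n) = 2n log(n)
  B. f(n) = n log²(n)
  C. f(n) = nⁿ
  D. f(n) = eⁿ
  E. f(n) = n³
A < B < E < D < C

Comparing growth rates:
A = 2n log(n) is O(n log n)
B = n log²(n) is O(n log² n)
E = n³ is O(n³)
D = eⁿ is O(eⁿ)
C = nⁿ is O(nⁿ)

Therefore, the order from slowest to fastest is: A < B < E < D < C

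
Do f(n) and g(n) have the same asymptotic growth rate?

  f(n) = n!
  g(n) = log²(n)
False

f(n) = n! is O(n!), and g(n) = log²(n) is O(log² n).
Since they have different growth rates, f(n) = Θ(g(n)) is false.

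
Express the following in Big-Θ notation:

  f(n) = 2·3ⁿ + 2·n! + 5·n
Θ(n!)

Order the terms by growth rate: 5·n ≺ 2·3ⁿ ≺ 2·n!.
The fastest-growing term 2·n! dominates as n → ∞; dropping its constant factor gives Θ(n!).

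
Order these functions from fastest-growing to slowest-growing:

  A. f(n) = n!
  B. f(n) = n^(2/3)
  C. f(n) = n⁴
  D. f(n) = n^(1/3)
A > C > B > D

Comparing growth rates:
A = n! is O(n!)
C = n⁴ is O(n⁴)
B = n^(2/3) is O(n^(2/3))
D = n^(1/3) is O(n^(1/3))

Therefore, the order from fastest to slowest is: A > C > B > D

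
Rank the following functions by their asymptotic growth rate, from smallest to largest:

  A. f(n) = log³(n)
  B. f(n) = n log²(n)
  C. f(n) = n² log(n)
A < B < C

Comparing growth rates:
A = log³(n) is O(log³ n)
B = n log²(n) is O(n log² n)
C = n² log(n) is O(n² log n)

Therefore, the order from slowest to fastest is: A < B < C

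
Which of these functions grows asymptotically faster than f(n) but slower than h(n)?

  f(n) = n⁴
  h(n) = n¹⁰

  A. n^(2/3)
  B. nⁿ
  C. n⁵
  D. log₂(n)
C

We need g(n) with n⁴ = o(g(n)) and g(n) = o(n¹⁰), i.e. O(n⁴) ≺ g ≺ O(n¹⁰).
Check each option:
  A. n^(2/3) — O(n^(2/3)) does not grow strictly faster than f(n)
  B. nⁿ — O(nⁿ) does not grow strictly slower than h(n)
  C. n⁵ — O(n⁵) is strictly between O(n⁴) and O(n¹⁰) ✓
  D. log₂(n) — O(log n) does not grow strictly faster than f(n)

Only option C (n⁵) lies strictly between.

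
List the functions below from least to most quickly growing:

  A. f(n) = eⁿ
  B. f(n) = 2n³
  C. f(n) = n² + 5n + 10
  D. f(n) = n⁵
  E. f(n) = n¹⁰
C < B < D < E < A

Comparing growth rates:
C = n² + 5n + 10 is O(n²)
B = 2n³ is O(n³)
D = n⁵ is O(n⁵)
E = n¹⁰ is O(n¹⁰)
A = eⁿ is O(eⁿ)

Therefore, the order from slowest to fastest is: C < B < D < E < A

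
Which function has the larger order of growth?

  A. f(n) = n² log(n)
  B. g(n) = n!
B

f(n) = n² log(n) is O(n² log n), while g(n) = n! is O(n!).
Since O(n!) grows faster than O(n² log n), g(n) dominates.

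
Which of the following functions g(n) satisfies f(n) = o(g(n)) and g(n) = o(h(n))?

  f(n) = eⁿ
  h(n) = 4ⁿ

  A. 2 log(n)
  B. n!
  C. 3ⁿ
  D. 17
C

We need g(n) with eⁿ = o(g(n)) and g(n) = o(4ⁿ), i.e. O(eⁿ) ≺ g ≺ O(4ⁿ).
Check each option:
  A. 2 log(n) — O(log n) does not grow strictly faster than f(n)
  B. n! — O(n!) does not grow strictly slower than h(n)
  C. 3ⁿ — O(3ⁿ) is strictly between O(eⁿ) and O(4ⁿ) ✓
  D. 17 — O(1) does not grow strictly faster than f(n)

Only option C (3ⁿ) lies strictly between.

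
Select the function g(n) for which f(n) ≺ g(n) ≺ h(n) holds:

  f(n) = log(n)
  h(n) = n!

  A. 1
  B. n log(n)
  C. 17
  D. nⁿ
B

We need g(n) with log(n) = o(g(n)) and g(n) = o(n!), i.e. O(log n) ≺ g ≺ O(n!).
Check each option:
  A. 1 — O(1) does not grow strictly faster than f(n)
  B. n log(n) — O(n log n) is strictly between O(log n) and O(n!) ✓
  C. 17 — O(1) does not grow strictly faster than f(n)
  D. nⁿ — O(nⁿ) does not grow strictly slower than h(n)

Only option B (n log(n)) lies strictly between.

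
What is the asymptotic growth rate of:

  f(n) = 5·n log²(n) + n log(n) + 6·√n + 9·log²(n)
Θ(n log² n)

Order the terms by growth rate: 9·log²(n) ≺ 6·√n ≺ n log(n) ≺ 5·n log²(n).
The fastest-growing term 5·n log²(n) dominates as n → ∞; dropping its constant factor gives Θ(n log² n).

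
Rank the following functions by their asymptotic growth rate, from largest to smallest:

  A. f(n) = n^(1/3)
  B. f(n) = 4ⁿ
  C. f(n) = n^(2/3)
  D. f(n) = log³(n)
B > C > A > D

Comparing growth rates:
B = 4ⁿ is O(4ⁿ)
C = n^(2/3) is O(n^(2/3))
A = n^(1/3) is O(n^(1/3))
D = log³(n) is O(log³ n)

Therefore, the order from fastest to slowest is: B > C > A > D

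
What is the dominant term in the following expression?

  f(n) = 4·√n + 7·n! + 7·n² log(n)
7·n!

Looking at each term:
  - 4·√n is O(√n)
  - 7·n! is O(n!)
  - 7·n² log(n) is O(n² log n)

The term 7·n! (O(n!)) grows fastest and dominates all others.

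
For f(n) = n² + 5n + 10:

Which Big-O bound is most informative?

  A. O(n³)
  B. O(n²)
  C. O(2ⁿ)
B

f(n) = n² + 5n + 10 is O(n²).
All listed options are valid Big-O bounds (upper bounds),
but O(n²) is the tightest (smallest valid bound).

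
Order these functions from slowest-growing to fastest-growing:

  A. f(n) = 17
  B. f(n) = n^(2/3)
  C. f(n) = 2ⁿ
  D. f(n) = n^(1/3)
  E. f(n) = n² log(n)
A < D < B < E < C

Comparing growth rates:
A = 17 is O(1)
D = n^(1/3) is O(n^(1/3))
B = n^(2/3) is O(n^(2/3))
E = n² log(n) is O(n² log n)
C = 2ⁿ is O(2ⁿ)

Therefore, the order from slowest to fastest is: A < D < B < E < C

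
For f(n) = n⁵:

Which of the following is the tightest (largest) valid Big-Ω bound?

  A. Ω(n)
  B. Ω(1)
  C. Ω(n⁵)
C

f(n) = n⁵ is Ω(n⁵).
All listed options are valid Big-Ω bounds (lower bounds),
but Ω(n⁵) is the tightest (largest valid bound).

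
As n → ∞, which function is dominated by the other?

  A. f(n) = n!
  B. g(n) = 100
B

f(n) = n! is O(n!), while g(n) = 100 is O(1).
Since O(1) grows slower than O(n!), g(n) is dominated.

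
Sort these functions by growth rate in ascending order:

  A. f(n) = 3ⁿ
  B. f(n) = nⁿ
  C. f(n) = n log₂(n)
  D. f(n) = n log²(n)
C < D < A < B

Comparing growth rates:
C = n log₂(n) is O(n log n)
D = n log²(n) is O(n log² n)
A = 3ⁿ is O(3ⁿ)
B = nⁿ is O(nⁿ)

Therefore, the order from slowest to fastest is: C < D < A < B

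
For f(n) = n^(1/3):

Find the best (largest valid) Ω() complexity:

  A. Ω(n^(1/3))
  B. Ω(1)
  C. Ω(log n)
A

f(n) = n^(1/3) is Ω(n^(1/3)).
All listed options are valid Big-Ω bounds (lower bounds),
but Ω(n^(1/3)) is the tightest (largest valid bound).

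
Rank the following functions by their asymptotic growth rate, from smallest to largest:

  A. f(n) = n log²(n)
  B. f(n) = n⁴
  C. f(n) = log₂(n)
C < A < B

Comparing growth rates:
C = log₂(n) is O(log n)
A = n log²(n) is O(n log² n)
B = n⁴ is O(n⁴)

Therefore, the order from slowest to fastest is: C < A < B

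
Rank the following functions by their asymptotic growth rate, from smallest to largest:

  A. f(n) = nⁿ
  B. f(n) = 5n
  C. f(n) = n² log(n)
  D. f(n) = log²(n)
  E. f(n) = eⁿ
D < B < C < E < A

Comparing growth rates:
D = log²(n) is O(log² n)
B = 5n is O(n)
C = n² log(n) is O(n² log n)
E = eⁿ is O(eⁿ)
A = nⁿ is O(nⁿ)

Therefore, the order from slowest to fastest is: D < B < C < E < A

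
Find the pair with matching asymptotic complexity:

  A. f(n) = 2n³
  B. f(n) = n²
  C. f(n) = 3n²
B and C

Examining each function:
  A. 2n³ is O(n³)
  B. n² is O(n²)
  C. 3n² is O(n²)

Functions B and C both have the same complexity class.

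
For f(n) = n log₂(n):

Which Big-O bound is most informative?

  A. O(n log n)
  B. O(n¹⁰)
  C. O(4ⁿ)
A

f(n) = n log₂(n) is O(n log n).
All listed options are valid Big-O bounds (upper bounds),
but O(n log n) is the tightest (smallest valid bound).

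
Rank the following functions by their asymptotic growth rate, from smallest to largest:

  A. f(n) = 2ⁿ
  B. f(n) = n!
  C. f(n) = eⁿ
A < C < B

Comparing growth rates:
A = 2ⁿ is O(2ⁿ)
C = eⁿ is O(eⁿ)
B = n! is O(n!)

Therefore, the order from slowest to fastest is: A < C < B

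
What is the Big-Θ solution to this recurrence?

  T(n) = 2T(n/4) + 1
Θ(n^log₄(2))

Master Theorem: a = 2, b = 4, f(n) = 1.
Compute the critical exponent d = log₄(2) = 0.500.
Compare f(n) = Θ(1) against n^d:
  k = 0 < d = 0.500, so f(n) = O(n^(d-ε)) — Case 1.
  The recursion cost dominates: T(n) = Θ(n^d) = Θ(n^log₄(2)).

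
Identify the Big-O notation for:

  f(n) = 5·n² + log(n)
O(n²)

The dominant term in 5·n² + log(n) is 5·n², which is Θ(n²).
Lower-order terms (log(n)) are asymptotically negligible.
Constants are absorbed, so the tightest bound is O(n²).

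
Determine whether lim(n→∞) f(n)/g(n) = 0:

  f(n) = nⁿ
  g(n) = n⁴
False

f(n) = nⁿ is O(nⁿ), and g(n) = n⁴ is O(n⁴).
Since O(nⁿ) grows faster than or equal to O(n⁴), f(n) = o(g(n)) is false.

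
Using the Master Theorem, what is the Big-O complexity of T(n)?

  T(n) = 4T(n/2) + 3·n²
Θ(n² log n)

Master Theorem: a = 4, b = 2, f(n) = 3·n².
Compute the critical exponent d = log₂(4) = 2.
Compare f(n) = Θ(n²) against n^d:
  k = 2 = d, so f(n) = Θ(n^d) — Case 2.
  Work is balanced across levels: T(n) = Θ(n^d log n) = Θ(n² log n).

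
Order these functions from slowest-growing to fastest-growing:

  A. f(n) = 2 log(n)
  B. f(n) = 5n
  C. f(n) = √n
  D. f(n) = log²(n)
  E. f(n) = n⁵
A < D < C < B < E

Comparing growth rates:
A = 2 log(n) is O(log n)
D = log²(n) is O(log² n)
C = √n is O(√n)
B = 5n is O(n)
E = n⁵ is O(n⁵)

Therefore, the order from slowest to fastest is: A < D < C < B < E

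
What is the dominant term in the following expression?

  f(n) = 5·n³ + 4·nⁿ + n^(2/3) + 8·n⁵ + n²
4·nⁿ

Looking at each term:
  - 5·n³ is O(n³)
  - 4·nⁿ is O(nⁿ)
  - n^(2/3) is O(n^(2/3))
  - 8·n⁵ is O(n⁵)
  - n² is O(n²)

The term 4·nⁿ (O(nⁿ)) grows fastest and dominates all others.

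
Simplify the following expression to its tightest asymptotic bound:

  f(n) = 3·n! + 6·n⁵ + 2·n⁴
Θ(n!)

Order the terms by growth rate: 2·n⁴ ≺ 6·n⁵ ≺ 3·n!.
The fastest-growing term 3·n! dominates as n → ∞; dropping its constant factor gives Θ(n!).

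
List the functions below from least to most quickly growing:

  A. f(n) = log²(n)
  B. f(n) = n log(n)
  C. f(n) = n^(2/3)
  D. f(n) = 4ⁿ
A < C < B < D

Comparing growth rates:
A = log²(n) is O(log² n)
C = n^(2/3) is O(n^(2/3))
B = n log(n) is O(n log n)
D = 4ⁿ is O(4ⁿ)

Therefore, the order from slowest to fastest is: A < C < B < D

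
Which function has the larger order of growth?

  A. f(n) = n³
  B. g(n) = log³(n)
A

f(n) = n³ is O(n³), while g(n) = log³(n) is O(log³ n).
Since O(n³) grows faster than O(log³ n), f(n) dominates.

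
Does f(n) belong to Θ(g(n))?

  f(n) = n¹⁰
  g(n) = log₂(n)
False

f(n) = n¹⁰ is O(n¹⁰), and g(n) = log₂(n) is O(log n).
Since they have different growth rates, f(n) = Θ(g(n)) is false.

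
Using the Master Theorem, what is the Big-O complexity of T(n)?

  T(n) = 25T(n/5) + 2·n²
Θ(n² log n)

Master Theorem: a = 25, b = 5, f(n) = 2·n².
Compute the critical exponent d = log₅(25) = 2.
Compare f(n) = Θ(n²) against n^d:
  k = 2 = d, so f(n) = Θ(n^d) — Case 2.
  Work is balanced across levels: T(n) = Θ(n^d log n) = Θ(n² log n).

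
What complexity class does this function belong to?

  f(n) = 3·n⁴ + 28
O(n⁴)

The dominant term in 3·n⁴ + 28 is 3·n⁴, which is Θ(n⁴).
Lower-order terms (28) are asymptotically negligible.
Constants are absorbed, so the tightest bound is O(n⁴).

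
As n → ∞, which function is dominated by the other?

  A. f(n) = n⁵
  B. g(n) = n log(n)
B

f(n) = n⁵ is O(n⁵), while g(n) = n log(n) is O(n log n).
Since O(n log n) grows slower than O(n⁵), g(n) is dominated.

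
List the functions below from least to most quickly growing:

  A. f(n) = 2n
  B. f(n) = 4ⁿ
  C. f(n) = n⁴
A < C < B

Comparing growth rates:
A = 2n is O(n)
C = n⁴ is O(n⁴)
B = 4ⁿ is O(4ⁿ)

Therefore, the order from slowest to fastest is: A < C < B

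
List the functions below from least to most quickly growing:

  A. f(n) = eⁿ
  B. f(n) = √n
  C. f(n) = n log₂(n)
B < C < A

Comparing growth rates:
B = √n is O(√n)
C = n log₂(n) is O(n log n)
A = eⁿ is O(eⁿ)

Therefore, the order from slowest to fastest is: B < C < A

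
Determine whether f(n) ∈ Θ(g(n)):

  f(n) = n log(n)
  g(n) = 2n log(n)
True

f(n) = n log(n) and g(n) = 2n log(n) are both O(n log n).
Since they have the same asymptotic growth rate, f(n) = Θ(g(n)) is true.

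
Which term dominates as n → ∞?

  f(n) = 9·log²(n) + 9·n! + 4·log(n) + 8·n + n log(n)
9·n!

Looking at each term:
  - 9·log²(n) is O(log² n)
  - 9·n! is O(n!)
  - 4·log(n) is O(log n)
  - 8·n is O(n)
  - n log(n) is O(n log n)

The term 9·n! (O(n!)) grows fastest and dominates all others.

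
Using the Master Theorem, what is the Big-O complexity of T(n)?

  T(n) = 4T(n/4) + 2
Θ(n)

Master Theorem: a = 4, b = 4, f(n) = 2.
Compute the critical exponent d = log₄(4) = 1.
Compare f(n) = Θ(1) against n^d:
  k = 0 < d = 1, so f(n) = O(n^(d-ε)) — Case 1.
  The recursion cost dominates: T(n) = Θ(n^d) = Θ(n).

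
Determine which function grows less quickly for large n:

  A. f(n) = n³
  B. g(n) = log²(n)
B

f(n) = n³ is O(n³), while g(n) = log²(n) is O(log² n).
Since O(log² n) grows slower than O(n³), g(n) is dominated.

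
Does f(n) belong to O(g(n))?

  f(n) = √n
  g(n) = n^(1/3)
False

f(n) = √n is O(√n), and g(n) = n^(1/3) is O(n^(1/3)).
Since O(√n) grows faster than O(n^(1/3)), f(n) = O(g(n)) is false.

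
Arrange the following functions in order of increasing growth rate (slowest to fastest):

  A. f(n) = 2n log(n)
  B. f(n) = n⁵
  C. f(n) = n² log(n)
A < C < B

Comparing growth rates:
A = 2n log(n) is O(n log n)
C = n² log(n) is O(n² log n)
B = n⁵ is O(n⁵)

Therefore, the order from slowest to fastest is: A < C < B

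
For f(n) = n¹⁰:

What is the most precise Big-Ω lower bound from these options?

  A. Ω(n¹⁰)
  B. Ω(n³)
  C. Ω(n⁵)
A

f(n) = n¹⁰ is Ω(n¹⁰).
All listed options are valid Big-Ω bounds (lower bounds),
but Ω(n¹⁰) is the tightest (largest valid bound).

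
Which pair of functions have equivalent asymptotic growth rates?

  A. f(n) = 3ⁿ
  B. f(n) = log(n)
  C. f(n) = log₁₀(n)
B and C

Examining each function:
  A. 3ⁿ is O(3ⁿ)
  B. log(n) is O(log n)
  C. log₁₀(n) is O(log n)

Functions B and C both have the same complexity class.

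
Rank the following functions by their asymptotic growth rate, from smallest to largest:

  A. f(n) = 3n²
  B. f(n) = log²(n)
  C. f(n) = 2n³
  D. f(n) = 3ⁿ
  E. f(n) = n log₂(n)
B < E < A < C < D

Comparing growth rates:
B = log²(n) is O(log² n)
E = n log₂(n) is O(n log n)
A = 3n² is O(n²)
C = 2n³ is O(n³)
D = 3ⁿ is O(3ⁿ)

Therefore, the order from slowest to fastest is: B < E < A < C < D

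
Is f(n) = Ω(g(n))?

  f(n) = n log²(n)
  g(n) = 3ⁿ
False

f(n) = n log²(n) is O(n log² n), and g(n) = 3ⁿ is O(3ⁿ).
Since O(n log² n) grows slower than O(3ⁿ), f(n) = Ω(g(n)) is false.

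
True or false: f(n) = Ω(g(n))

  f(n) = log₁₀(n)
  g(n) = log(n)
True

f(n) = log₁₀(n) and g(n) = log(n) are both O(log n).
Big-Ω permits equal growth rates (f ≥ c·g for some c > 0), so f(n) = Ω(g(n)) is true.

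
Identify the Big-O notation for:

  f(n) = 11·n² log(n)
O(n² log n)

The dominant term in 11·n² log(n) is 11·n² log(n), which is Θ(n² log n).
Constants are absorbed, so the tightest bound is O(n² log n).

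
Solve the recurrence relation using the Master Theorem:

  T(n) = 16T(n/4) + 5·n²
Θ(n² log n)

Master Theorem: a = 16, b = 4, f(n) = 5·n².
Compute the critical exponent d = log₄(16) = 2.
Compare f(n) = Θ(n²) against n^d:
  k = 2 = d, so f(n) = Θ(n^d) — Case 2.
  Work is balanced across levels: T(n) = Θ(n^d log n) = Θ(n² log n).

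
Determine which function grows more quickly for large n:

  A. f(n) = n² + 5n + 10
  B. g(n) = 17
A

f(n) = n² + 5n + 10 is O(n²), while g(n) = 17 is O(1).
Since O(n²) grows faster than O(1), f(n) dominates.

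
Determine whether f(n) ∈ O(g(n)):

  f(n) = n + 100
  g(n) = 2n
True

f(n) = n + 100 and g(n) = 2n are both O(n).
Big-O permits equal growth rates (f ≤ c·g for some c), so f(n) = O(g(n)) is true.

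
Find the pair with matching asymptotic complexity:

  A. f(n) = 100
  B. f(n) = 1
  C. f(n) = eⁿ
A and B

Examining each function:
  A. 100 is O(1)
  B. 1 is O(1)
  C. eⁿ is O(eⁿ)

Functions A and B both have the same complexity class.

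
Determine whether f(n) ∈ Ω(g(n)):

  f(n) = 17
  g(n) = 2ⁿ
False

f(n) = 17 is O(1), and g(n) = 2ⁿ is O(2ⁿ).
Since O(1) grows slower than O(2ⁿ), f(n) = Ω(g(n)) is false.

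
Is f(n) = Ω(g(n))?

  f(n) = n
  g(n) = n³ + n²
False

f(n) = n is O(n), and g(n) = n³ + n² is O(n³).
Since O(n) grows slower than O(n³), f(n) = Ω(g(n)) is false.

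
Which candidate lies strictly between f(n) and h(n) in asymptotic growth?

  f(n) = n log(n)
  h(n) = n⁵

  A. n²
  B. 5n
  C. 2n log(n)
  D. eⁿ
A

We need g(n) with n log(n) = o(g(n)) and g(n) = o(n⁵), i.e. O(n log n) ≺ g ≺ O(n⁵).
Check each option:
  A. n² — O(n²) is strictly between O(n log n) and O(n⁵) ✓
  B. 5n — O(n) does not grow strictly faster than f(n)
  C. 2n log(n) — O(n log n) does not grow strictly faster than f(n)
  D. eⁿ — O(eⁿ) does not grow strictly slower than h(n)

Only option A (n²) lies strictly between.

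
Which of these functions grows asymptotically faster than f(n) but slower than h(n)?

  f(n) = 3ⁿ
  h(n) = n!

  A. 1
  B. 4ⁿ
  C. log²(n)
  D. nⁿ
B

We need g(n) with 3ⁿ = o(g(n)) and g(n) = o(n!), i.e. O(3ⁿ) ≺ g ≺ O(n!).
Check each option:
  A. 1 — O(1) does not grow strictly faster than f(n)
  B. 4ⁿ — O(4ⁿ) is strictly between O(3ⁿ) and O(n!) ✓
  C. log²(n) — O(log² n) does not grow strictly faster than f(n)
  D. nⁿ — O(nⁿ) does not grow strictly slower than h(n)

Only option B (4ⁿ) lies strictly between.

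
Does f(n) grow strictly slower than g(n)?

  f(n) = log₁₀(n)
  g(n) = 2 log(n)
False

f(n) = log₁₀(n) is O(log n), and g(n) = 2 log(n) is O(log n).
Since they have the same growth rate, f(n) = o(g(n)) is false.
(f = o(g) requires f to grow strictly slower, not equal.)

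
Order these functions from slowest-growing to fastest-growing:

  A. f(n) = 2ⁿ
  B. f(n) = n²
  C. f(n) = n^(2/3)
C < B < A

Comparing growth rates:
C = n^(2/3) is O(n^(2/3))
B = n² is O(n²)
A = 2ⁿ is O(2ⁿ)

Therefore, the order from slowest to fastest is: C < B < A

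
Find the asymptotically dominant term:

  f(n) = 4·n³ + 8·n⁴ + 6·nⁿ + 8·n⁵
6·nⁿ

Looking at each term:
  - 4·n³ is O(n³)
  - 8·n⁴ is O(n⁴)
  - 6·nⁿ is O(nⁿ)
  - 8·n⁵ is O(n⁵)

The term 6·nⁿ (O(nⁿ)) grows fastest and dominates all others.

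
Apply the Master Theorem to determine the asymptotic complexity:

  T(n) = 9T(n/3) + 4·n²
Θ(n² log n)

Master Theorem: a = 9, b = 3, f(n) = 4·n².
Compute the critical exponent d = log₃(9) = 2.
Compare f(n) = Θ(n²) against n^d:
  k = 2 = d, so f(n) = Θ(n^d) — Case 2.
  Work is balanced across levels: T(n) = Θ(n^d log n) = Θ(n² log n).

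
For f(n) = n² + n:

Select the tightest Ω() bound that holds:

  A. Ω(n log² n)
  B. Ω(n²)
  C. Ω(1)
B

f(n) = n² + n is Ω(n²).
All listed options are valid Big-Ω bounds (lower bounds),
but Ω(n²) is the tightest (largest valid bound).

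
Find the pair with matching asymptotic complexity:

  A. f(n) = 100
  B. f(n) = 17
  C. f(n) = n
A and B

Examining each function:
  A. 100 is O(1)
  B. 17 is O(1)
  C. n is O(n)

Functions A and B both have the same complexity class.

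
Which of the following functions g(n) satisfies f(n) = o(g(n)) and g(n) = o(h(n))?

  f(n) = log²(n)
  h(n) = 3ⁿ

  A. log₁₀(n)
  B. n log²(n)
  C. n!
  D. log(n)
B

We need g(n) with log²(n) = o(g(n)) and g(n) = o(3ⁿ), i.e. O(log² n) ≺ g ≺ O(3ⁿ).
Check each option:
  A. log₁₀(n) — O(log n) does not grow strictly faster than f(n)
  B. n log²(n) — O(n log² n) is strictly between O(log² n) and O(3ⁿ) ✓
  C. n! — O(n!) does not grow strictly slower than h(n)
  D. log(n) — O(log n) does not grow strictly faster than f(n)

Only option B (n log²(n)) lies strictly between.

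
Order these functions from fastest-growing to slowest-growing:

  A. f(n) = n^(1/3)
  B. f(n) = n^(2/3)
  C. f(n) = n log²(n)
C > B > A

Comparing growth rates:
C = n log²(n) is O(n log² n)
B = n^(2/3) is O(n^(2/3))
A = n^(1/3) is O(n^(1/3))

Therefore, the order from fastest to slowest is: C > B > A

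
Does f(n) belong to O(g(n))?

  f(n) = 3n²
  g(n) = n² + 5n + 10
True

f(n) = 3n² and g(n) = n² + 5n + 10 are both O(n²).
Big-O permits equal growth rates (f ≤ c·g for some c), so f(n) = O(g(n)) is true.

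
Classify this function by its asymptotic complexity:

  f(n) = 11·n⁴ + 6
O(n⁴)

The dominant term in 11·n⁴ + 6 is 11·n⁴, which is Θ(n⁴).
Lower-order terms (6) are asymptotically negligible.
Constants are absorbed, so the tightest bound is O(n⁴).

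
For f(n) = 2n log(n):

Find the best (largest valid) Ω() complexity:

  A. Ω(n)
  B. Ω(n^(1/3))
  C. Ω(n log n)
C

f(n) = 2n log(n) is Ω(n log n).
All listed options are valid Big-Ω bounds (lower bounds),
but Ω(n log n) is the tightest (largest valid bound).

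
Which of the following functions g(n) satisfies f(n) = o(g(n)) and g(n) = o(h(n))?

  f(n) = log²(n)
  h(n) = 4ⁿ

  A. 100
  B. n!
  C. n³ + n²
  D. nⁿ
C

We need g(n) with log²(n) = o(g(n)) and g(n) = o(4ⁿ), i.e. O(log² n) ≺ g ≺ O(4ⁿ).
Check each option:
  A. 100 — O(1) does not grow strictly faster than f(n)
  B. n! — O(n!) does not grow strictly slower than h(n)
  C. n³ + n² — O(n³) is strictly between O(log² n) and O(4ⁿ) ✓
  D. nⁿ — O(nⁿ) does not grow strictly slower than h(n)

Only option C (n³ + n²) lies strictly between.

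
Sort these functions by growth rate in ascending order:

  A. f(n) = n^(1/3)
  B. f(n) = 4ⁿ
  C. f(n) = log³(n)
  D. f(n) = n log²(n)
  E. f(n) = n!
C < A < D < B < E

Comparing growth rates:
C = log³(n) is O(log³ n)
A = n^(1/3) is O(n^(1/3))
D = n log²(n) is O(n log² n)
B = 4ⁿ is O(4ⁿ)
E = n! is O(n!)

Therefore, the order from slowest to fastest is: C < A < D < B < E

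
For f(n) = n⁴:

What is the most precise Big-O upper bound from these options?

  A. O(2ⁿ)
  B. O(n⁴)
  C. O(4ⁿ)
B

f(n) = n⁴ is O(n⁴).
All listed options are valid Big-O bounds (upper bounds),
but O(n⁴) is the tightest (smallest valid bound).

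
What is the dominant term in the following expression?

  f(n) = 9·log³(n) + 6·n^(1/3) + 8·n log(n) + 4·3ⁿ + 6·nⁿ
6·nⁿ

Looking at each term:
  - 9·log³(n) is O(log³ n)
  - 6·n^(1/3) is O(n^(1/3))
  - 8·n log(n) is O(n log n)
  - 4·3ⁿ is O(3ⁿ)
  - 6·nⁿ is O(nⁿ)

The term 6·nⁿ (O(nⁿ)) grows fastest and dominates all others.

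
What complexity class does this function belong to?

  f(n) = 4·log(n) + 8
O(log n)

The dominant term in 4·log(n) + 8 is 4·log(n), which is Θ(log n).
Lower-order terms (8) are asymptotically negligible.
Constants are absorbed, so the tightest bound is O(log n).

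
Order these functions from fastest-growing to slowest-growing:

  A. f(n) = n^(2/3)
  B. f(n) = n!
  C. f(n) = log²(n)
B > A > C

Comparing growth rates:
B = n! is O(n!)
A = n^(2/3) is O(n^(2/3))
C = log²(n) is O(log² n)

Therefore, the order from fastest to slowest is: B > A > C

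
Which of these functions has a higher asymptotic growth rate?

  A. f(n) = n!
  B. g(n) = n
A

f(n) = n! is O(n!), while g(n) = n is O(n).
Since O(n!) grows faster than O(n), f(n) dominates.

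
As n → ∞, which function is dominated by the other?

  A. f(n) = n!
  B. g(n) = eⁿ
B

f(n) = n! is O(n!), while g(n) = eⁿ is O(eⁿ).
Since O(eⁿ) grows slower than O(n!), g(n) is dominated.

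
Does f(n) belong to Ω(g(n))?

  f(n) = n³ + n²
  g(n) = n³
True

f(n) = n³ + n² and g(n) = n³ are both O(n³).
Big-Ω permits equal growth rates (f ≥ c·g for some c > 0), so f(n) = Ω(g(n)) is true.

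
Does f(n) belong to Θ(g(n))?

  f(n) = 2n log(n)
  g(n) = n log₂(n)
True

f(n) = 2n log(n) and g(n) = n log₂(n) are both O(n log n).
Since they have the same asymptotic growth rate, f(n) = Θ(g(n)) is true.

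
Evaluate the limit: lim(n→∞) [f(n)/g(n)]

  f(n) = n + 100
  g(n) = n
1

Since n + 100 and n have the same growth rate (O(n)),
the ratio converges to a constant: 1.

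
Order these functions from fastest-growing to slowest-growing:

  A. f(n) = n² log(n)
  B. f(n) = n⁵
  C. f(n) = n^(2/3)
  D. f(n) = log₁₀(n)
B > A > C > D

Comparing growth rates:
B = n⁵ is O(n⁵)
A = n² log(n) is O(n² log n)
C = n^(2/3) is O(n^(2/3))
D = log₁₀(n) is O(log n)

Therefore, the order from fastest to slowest is: B > A > C > D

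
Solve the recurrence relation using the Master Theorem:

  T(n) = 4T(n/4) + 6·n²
Θ(n²)

Master Theorem: a = 4, b = 4, f(n) = 6·n².
Compute the critical exponent d = log₄(4) = 1.
Compare f(n) = Θ(n²) against n^d:
  k = 2 > d = 1, so f(n) = Ω(n^(d+ε)) — Case 3.
  Regularity: a·(n/b)^2/n^2 = a/b^2 = 4/16 < 1 ✓.
  The top-level work dominates: T(n) = Θ(f(n)) = Θ(n²).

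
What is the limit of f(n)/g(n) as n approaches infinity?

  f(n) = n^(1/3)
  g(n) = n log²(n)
0

Since n^(1/3) (O(n^(1/3))) grows slower than n log²(n) (O(n log² n)),
the ratio f(n)/g(n) → 0 as n → ∞.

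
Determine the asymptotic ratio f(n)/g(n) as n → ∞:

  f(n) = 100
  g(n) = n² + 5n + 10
0

Since 100 (O(1)) grows slower than n² + 5n + 10 (O(n²)),
the ratio f(n)/g(n) → 0 as n → ∞.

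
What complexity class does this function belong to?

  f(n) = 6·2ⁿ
O(2ⁿ)

The dominant term in 6·2ⁿ is 6·2ⁿ, which is Θ(2ⁿ).
Constants are absorbed, so the tightest bound is O(2ⁿ).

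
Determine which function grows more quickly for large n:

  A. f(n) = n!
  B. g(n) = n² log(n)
A

f(n) = n! is O(n!), while g(n) = n² log(n) is O(n² log n).
Since O(n!) grows faster than O(n² log n), f(n) dominates.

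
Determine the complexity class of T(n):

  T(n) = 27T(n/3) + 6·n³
Θ(n³ log n)

Master Theorem: a = 27, b = 3, f(n) = 6·n³.
Compute the critical exponent d = log₃(27) = 3.
Compare f(n) = Θ(n³) against n^d:
  k = 3 = d, so f(n) = Θ(n^d) — Case 2.
  Work is balanced across levels: T(n) = Θ(n^d log n) = Θ(n³ log n).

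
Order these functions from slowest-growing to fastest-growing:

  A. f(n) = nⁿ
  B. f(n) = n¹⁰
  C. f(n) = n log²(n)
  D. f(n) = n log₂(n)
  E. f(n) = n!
D < C < B < E < A

Comparing growth rates:
D = n log₂(n) is O(n log n)
C = n log²(n) is O(n log² n)
B = n¹⁰ is O(n¹⁰)
E = n! is O(n!)
A = nⁿ is O(nⁿ)

Therefore, the order from slowest to fastest is: D < C < B < E < A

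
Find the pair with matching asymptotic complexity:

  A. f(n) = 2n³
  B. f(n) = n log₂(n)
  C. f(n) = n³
A and C

Examining each function:
  A. 2n³ is O(n³)
  B. n log₂(n) is O(n log n)
  C. n³ is O(n³)

Functions A and C both have the same complexity class.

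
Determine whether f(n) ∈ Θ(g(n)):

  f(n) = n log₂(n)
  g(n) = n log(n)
True

f(n) = n log₂(n) and g(n) = n log(n) are both O(n log n).
Since they have the same asymptotic growth rate, f(n) = Θ(g(n)) is true.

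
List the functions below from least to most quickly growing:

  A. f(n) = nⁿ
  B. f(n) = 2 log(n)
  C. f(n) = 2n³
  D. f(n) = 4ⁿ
B < C < D < A

Comparing growth rates:
B = 2 log(n) is O(log n)
C = 2n³ is O(n³)
D = 4ⁿ is O(4ⁿ)
A = nⁿ is O(nⁿ)

Therefore, the order from slowest to fastest is: B < C < D < A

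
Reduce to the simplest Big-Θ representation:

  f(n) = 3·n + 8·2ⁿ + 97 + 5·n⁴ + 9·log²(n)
Θ(2ⁿ)

Order the terms by growth rate: 97 ≺ 9·log²(n) ≺ 3·n ≺ 5·n⁴ ≺ 8·2ⁿ.
The fastest-growing term 8·2ⁿ dominates as n → ∞; dropping its constant factor gives Θ(2ⁿ).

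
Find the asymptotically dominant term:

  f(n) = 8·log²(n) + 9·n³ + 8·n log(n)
9·n³

Looking at each term:
  - 8·log²(n) is O(log² n)
  - 9·n³ is O(n³)
  - 8·n log(n) is O(n log n)

The term 9·n³ (O(n³)) grows fastest and dominates all others.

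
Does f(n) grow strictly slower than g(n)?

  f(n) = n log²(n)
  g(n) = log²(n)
False

f(n) = n log²(n) is O(n log² n), and g(n) = log²(n) is O(log² n).
Since O(n log² n) grows faster than or equal to O(log² n), f(n) = o(g(n)) is false.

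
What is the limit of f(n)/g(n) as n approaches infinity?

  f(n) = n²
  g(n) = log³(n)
∞

Since n² (O(n²)) grows faster than log³(n) (O(log³ n)),
the ratio f(n)/g(n) → ∞ as n → ∞.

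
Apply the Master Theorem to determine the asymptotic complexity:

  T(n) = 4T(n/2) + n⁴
Θ(n⁴)

Master Theorem: a = 4, b = 2, f(n) = n⁴.
Compute the critical exponent d = log₂(4) = 2.
Compare f(n) = Θ(n⁴) against n^d:
  k = 4 > d = 2, so f(n) = Ω(n^(d+ε)) — Case 3.
  Regularity: a·(n/b)^4/n^4 = a/b^4 = 4/16 < 1 ✓.
  The top-level work dominates: T(n) = Θ(f(n)) = Θ(n⁴).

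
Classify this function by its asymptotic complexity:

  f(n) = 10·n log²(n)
O(n log² n)

The dominant term in 10·n log²(n) is 10·n log²(n), which is Θ(n log² n).
Constants are absorbed, so the tightest bound is O(n log² n).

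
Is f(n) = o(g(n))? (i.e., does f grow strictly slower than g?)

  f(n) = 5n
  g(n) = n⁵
True

f(n) = 5n is O(n), and g(n) = n⁵ is O(n⁵).
Since O(n) grows strictly slower than O(n⁵), f(n) = o(g(n)) is true.
This means lim(n→∞) f(n)/g(n) = 0.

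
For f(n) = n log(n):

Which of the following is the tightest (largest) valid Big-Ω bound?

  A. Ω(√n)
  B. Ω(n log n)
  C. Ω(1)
B

f(n) = n log(n) is Ω(n log n).
All listed options are valid Big-Ω bounds (lower bounds),
but Ω(n log n) is the tightest (largest valid bound).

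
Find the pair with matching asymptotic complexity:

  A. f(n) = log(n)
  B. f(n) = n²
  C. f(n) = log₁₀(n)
A and C

Examining each function:
  A. log(n) is O(log n)
  B. n² is O(n²)
  C. log₁₀(n) is O(log n)

Functions A and C both have the same complexity class.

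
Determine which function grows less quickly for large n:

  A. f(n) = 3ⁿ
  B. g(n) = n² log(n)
B

f(n) = 3ⁿ is O(3ⁿ), while g(n) = n² log(n) is O(n² log n).
Since O(n² log n) grows slower than O(3ⁿ), g(n) is dominated.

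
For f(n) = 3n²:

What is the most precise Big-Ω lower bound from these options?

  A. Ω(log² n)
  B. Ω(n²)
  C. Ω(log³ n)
B

f(n) = 3n² is Ω(n²).
All listed options are valid Big-Ω bounds (lower bounds),
but Ω(n²) is the tightest (largest valid bound).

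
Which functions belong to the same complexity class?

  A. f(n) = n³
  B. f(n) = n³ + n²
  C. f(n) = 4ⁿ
A and B

Examining each function:
  A. n³ is O(n³)
  B. n³ + n² is O(n³)
  C. 4ⁿ is O(4ⁿ)

Functions A and B both have the same complexity class.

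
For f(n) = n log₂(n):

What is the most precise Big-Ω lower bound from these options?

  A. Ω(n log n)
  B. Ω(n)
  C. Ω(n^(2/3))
A

f(n) = n log₂(n) is Ω(n log n).
All listed options are valid Big-Ω bounds (lower bounds),
but Ω(n log n) is the tightest (largest valid bound).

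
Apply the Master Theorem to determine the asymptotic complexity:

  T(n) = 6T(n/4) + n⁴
Θ(n⁴)

Master Theorem: a = 6, b = 4, f(n) = n⁴.
Compute the critical exponent d = log₄(6) = 1.292.
Compare f(n) = Θ(n⁴) against n^d:
  k = 4 > d = 1.292, so f(n) = Ω(n^(d+ε)) — Case 3.
  Regularity: a·(n/b)^4/n^4 = a/b^4 = 6/256 < 1 ✓.
  The top-level work dominates: T(n) = Θ(f(n)) = Θ(n⁴).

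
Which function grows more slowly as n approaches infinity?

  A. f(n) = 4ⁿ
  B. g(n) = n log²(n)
B

f(n) = 4ⁿ is O(4ⁿ), while g(n) = n log²(n) is O(n log² n).
Since O(n log² n) grows slower than O(4ⁿ), g(n) is dominated.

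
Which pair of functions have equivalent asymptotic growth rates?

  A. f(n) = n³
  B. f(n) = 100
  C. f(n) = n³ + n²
A and C

Examining each function:
  A. n³ is O(n³)
  B. 100 is O(1)
  C. n³ + n² is O(n³)

Functions A and C both have the same complexity class.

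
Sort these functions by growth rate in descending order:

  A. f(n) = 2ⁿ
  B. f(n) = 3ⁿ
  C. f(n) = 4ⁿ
C > B > A

Comparing growth rates:
C = 4ⁿ is O(4ⁿ)
B = 3ⁿ is O(3ⁿ)
A = 2ⁿ is O(2ⁿ)

Therefore, the order from fastest to slowest is: C > B > A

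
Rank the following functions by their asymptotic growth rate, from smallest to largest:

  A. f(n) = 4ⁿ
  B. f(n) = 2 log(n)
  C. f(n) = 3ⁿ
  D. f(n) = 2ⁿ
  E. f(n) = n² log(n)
B < E < D < C < A

Comparing growth rates:
B = 2 log(n) is O(log n)
E = n² log(n) is O(n² log n)
D = 2ⁿ is O(2ⁿ)
C = 3ⁿ is O(3ⁿ)
A = 4ⁿ is O(4ⁿ)

Therefore, the order from slowest to fastest is: B < E < D < C < A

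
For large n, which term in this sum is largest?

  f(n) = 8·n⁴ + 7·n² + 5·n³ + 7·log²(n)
8·n⁴

Looking at each term:
  - 8·n⁴ is O(n⁴)
  - 7·n² is O(n²)
  - 5·n³ is O(n³)
  - 7·log²(n) is O(log² n)

The term 8·n⁴ (O(n⁴)) grows fastest and dominates all others.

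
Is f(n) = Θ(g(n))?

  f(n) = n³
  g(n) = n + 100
False

f(n) = n³ is O(n³), and g(n) = n + 100 is O(n).
Since they have different growth rates, f(n) = Θ(g(n)) is false.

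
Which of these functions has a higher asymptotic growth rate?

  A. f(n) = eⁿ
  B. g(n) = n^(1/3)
A

f(n) = eⁿ is O(eⁿ), while g(n) = n^(1/3) is O(n^(1/3)).
Since O(eⁿ) grows faster than O(n^(1/3)), f(n) dominates.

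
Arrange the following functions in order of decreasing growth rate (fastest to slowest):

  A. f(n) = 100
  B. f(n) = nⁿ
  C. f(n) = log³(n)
B > C > A

Comparing growth rates:
B = nⁿ is O(nⁿ)
C = log³(n) is O(log³ n)
A = 100 is O(1)

Therefore, the order from fastest to slowest is: B > C > A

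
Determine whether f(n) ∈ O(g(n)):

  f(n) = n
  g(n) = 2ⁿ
True

f(n) = n is O(n), and g(n) = 2ⁿ is O(2ⁿ).
Since O(n) ⊆ O(2ⁿ) (f grows no faster than g), f(n) = O(g(n)) is true.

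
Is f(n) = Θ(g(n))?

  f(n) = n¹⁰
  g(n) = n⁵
False

f(n) = n¹⁰ is O(n¹⁰), and g(n) = n⁵ is O(n⁵).
Since they have different growth rates, f(n) = Θ(g(n)) is false.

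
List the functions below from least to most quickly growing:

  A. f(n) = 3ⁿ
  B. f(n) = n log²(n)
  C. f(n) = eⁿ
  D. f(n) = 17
D < B < C < A

Comparing growth rates:
D = 17 is O(1)
B = n log²(n) is O(n log² n)
C = eⁿ is O(eⁿ)
A = 3ⁿ is O(3ⁿ)

Therefore, the order from slowest to fastest is: D < B < C < A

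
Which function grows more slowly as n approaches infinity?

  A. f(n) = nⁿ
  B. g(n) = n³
B

f(n) = nⁿ is O(nⁿ), while g(n) = n³ is O(n³).
Since O(n³) grows slower than O(nⁿ), g(n) is dominated.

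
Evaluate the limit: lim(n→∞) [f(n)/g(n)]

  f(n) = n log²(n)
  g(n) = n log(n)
∞

Since n log²(n) (O(n log² n)) grows faster than n log(n) (O(n log n)),
the ratio f(n)/g(n) → ∞ as n → ∞.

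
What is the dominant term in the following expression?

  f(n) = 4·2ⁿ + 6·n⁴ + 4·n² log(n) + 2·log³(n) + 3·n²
4·2ⁿ

Looking at each term:
  - 4·2ⁿ is O(2ⁿ)
  - 6·n⁴ is O(n⁴)
  - 4·n² log(n) is O(n² log n)
  - 2·log³(n) is O(log³ n)
  - 3·n² is O(n²)

The term 4·2ⁿ (O(2ⁿ)) grows fastest and dominates all others.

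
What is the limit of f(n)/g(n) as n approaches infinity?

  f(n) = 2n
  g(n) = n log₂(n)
0

Since 2n (O(n)) grows slower than n log₂(n) (O(n log n)),
the ratio f(n)/g(n) → 0 as n → ∞.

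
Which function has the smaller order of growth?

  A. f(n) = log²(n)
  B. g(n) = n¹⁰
A

f(n) = log²(n) is O(log² n), while g(n) = n¹⁰ is O(n¹⁰).
Since O(log² n) grows slower than O(n¹⁰), f(n) is dominated.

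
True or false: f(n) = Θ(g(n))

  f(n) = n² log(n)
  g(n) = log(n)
False

f(n) = n² log(n) is O(n² log n), and g(n) = log(n) is O(log n).
Since they have different growth rates, f(n) = Θ(g(n)) is false.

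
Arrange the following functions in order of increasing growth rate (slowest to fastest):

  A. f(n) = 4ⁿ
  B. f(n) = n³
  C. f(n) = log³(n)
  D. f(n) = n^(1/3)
C < D < B < A

Comparing growth rates:
C = log³(n) is O(log³ n)
D = n^(1/3) is O(n^(1/3))
B = n³ is O(n³)
A = 4ⁿ is O(4ⁿ)

Therefore, the order from slowest to fastest is: C < D < B < A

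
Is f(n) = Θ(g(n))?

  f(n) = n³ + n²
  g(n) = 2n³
True

f(n) = n³ + n² and g(n) = 2n³ are both O(n³).
Since they have the same asymptotic growth rate, f(n) = Θ(g(n)) is true.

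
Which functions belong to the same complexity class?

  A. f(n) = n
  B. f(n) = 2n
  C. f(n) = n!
A and B

Examining each function:
  A. n is O(n)
  B. 2n is O(n)
  C. n! is O(n!)

Functions A and B both have the same complexity class.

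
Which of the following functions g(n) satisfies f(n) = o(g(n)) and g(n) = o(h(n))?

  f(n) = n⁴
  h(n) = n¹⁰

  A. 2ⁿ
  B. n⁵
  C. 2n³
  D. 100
B

We need g(n) with n⁴ = o(g(n)) and g(n) = o(n¹⁰), i.e. O(n⁴) ≺ g ≺ O(n¹⁰).
Check each option:
  A. 2ⁿ — O(2ⁿ) does not grow strictly slower than h(n)
  B. n⁵ — O(n⁵) is strictly between O(n⁴) and O(n¹⁰) ✓
  C. 2n³ — O(n³) does not grow strictly faster than f(n)
  D. 100 — O(1) does not grow strictly faster than f(n)

Only option B (n⁵) lies strictly between.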